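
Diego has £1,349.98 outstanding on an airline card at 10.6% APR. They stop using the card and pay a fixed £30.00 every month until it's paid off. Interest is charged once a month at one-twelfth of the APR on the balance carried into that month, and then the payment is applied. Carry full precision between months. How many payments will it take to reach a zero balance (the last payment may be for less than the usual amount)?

Monthly rate r = 10.6%/12 = 0.883333% = 0.00883333.
Recurrence: B ← B·(1+r) − £30.00.
Month 1: interest £11.92; balance after payment £1,331.90.
Month 2: interest £11.77; balance after payment £1,313.67.
Closed form: n = −ln(1 − rB₀/P)/ln(1+r) = −ln(0.60251)/ln(1.00883) ≈ 57.610, so the balance reaches zero during payment 58.

58 months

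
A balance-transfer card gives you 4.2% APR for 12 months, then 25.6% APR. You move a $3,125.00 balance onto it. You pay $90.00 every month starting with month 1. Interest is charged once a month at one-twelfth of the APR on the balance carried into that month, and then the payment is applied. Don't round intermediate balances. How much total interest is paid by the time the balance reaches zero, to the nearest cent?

Promo months 1–12 at r₀ = 4.2%/12 = 0.0035; months 13+ at r₁ = 25.6%/12 = 0.0213333.
After month 12: iterate B ← B·(1+r₀) − $90.00 for 12 months → $2,157.77.
Then at r₁ with $90.00/mo: n₂ = −ln(1 − r₁·B/P)/ln(1+r₁) ≈ 33.94 → 34 more payments.
Total paid = 45·$90.00 + $84.32 = $4,134.32; interest = $4,134.32 − $3,125.00 = $1,009.32.

$1,009.32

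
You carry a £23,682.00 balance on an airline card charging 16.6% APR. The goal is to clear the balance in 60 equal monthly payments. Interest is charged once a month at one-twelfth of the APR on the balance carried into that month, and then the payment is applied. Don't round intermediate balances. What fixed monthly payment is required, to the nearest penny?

£583.48

Monthly rate r = 16.6%/12 = 1.38333% = 0.0138333.
Level-payment amortization: P = B₀·r / (1 − (1+r)^(−n)) = 23682.00·0.0138333 / (1 − 1.01383^(−60)).
Denominator 1 − (1+r)^(−60) = 0.561463208.
P = 327.601 / 0.561463208 ≈ 583.48.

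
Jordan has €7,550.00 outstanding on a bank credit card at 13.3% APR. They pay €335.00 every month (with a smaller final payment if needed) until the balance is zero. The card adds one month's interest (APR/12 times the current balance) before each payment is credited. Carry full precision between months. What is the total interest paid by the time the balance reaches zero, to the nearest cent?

€1,185.01

Monthly rate r = 13.3%/12 = 1.10833% = 0.0110833.
Payoff takes n = ⌈−ln(1 − rB₀/P)/ln(1+r)⌉ = ⌈26.074⌉ = 27 payments; the last is €25.01.
Total paid = 26·€335.00 + €25.01 = €8,735.01.
Total interest = total paid − principal = €8,735.01 − €7,550.00 = €1,185.01.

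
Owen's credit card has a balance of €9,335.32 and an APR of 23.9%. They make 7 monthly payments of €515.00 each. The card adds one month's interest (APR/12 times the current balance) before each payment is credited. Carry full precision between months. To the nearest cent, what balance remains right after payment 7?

Monthly rate r = 23.9%/12 = 1.99167% = 0.0199167.
Each month: B ← B·(1+r) − €515.00.
Month 1: interest €185.93; balance after payment €9,006.25.
Month 2: interest €179.37; balance after payment €8,670.62.
Month 3: interest €172.69; balance after payment €8,328.31.
Month 4: interest €165.87; balance after payment €7,979.19.
Month 5: interest €158.92; balance after payment €7,623.10.
Month 6: interest €151.83; balance after payment €7,259.93.
Month 7: interest €144.59; balance after payment €6,889.52.

€6,889.52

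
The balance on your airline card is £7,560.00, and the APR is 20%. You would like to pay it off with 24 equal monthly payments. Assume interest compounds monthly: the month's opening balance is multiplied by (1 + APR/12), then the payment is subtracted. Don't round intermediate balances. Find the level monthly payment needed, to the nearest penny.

£384.77

Monthly rate r = 20%/12 = 1.66667% = 0.0166667.
Level-payment amortization: P = B₀·r / (1 − (1+r)^(−n)) = 7560.00·0.0166667 / (1 − 1.01667^(−24)).
Denominator 1 − (1+r)^(−24) = 0.327466428.
P = 126 / 0.327466428 ≈ 384.77.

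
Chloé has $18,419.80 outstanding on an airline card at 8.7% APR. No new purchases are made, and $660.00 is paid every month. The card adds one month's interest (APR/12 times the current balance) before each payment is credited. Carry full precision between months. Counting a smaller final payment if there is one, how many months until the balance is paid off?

32 months

Monthly rate r = 8.7%/12 = 0.725% = 0.00725.
Recurrence: B ← B·(1+r) − $660.00.
Month 1: interest $133.54; balance after payment $17,893.34.
Month 2: interest $129.73; balance after payment $17,363.07.
Closed form: n = −ln(1 − rB₀/P)/ln(1+r) = −ln(0.79766)/ln(1.00725) ≈ 31.295, so the balance reaches zero during payment 32.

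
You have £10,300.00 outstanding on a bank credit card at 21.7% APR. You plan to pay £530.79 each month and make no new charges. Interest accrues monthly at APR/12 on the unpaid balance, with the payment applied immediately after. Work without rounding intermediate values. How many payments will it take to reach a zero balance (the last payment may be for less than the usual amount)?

Monthly rate r = 21.7%/12 = 1.80833% = 0.0180833.
Recurrence: B ← B·(1+r) − £530.79.
Month 1: interest £186.26; balance after payment £9,955.47.
Month 2: interest £180.03; balance after payment £9,604.71.
Closed form: n = −ln(1 − rB₀/P)/ln(1+r) = −ln(0.64909)/ln(1.01808) ≈ 24.115, so the balance reaches zero during payment 25.

25 payments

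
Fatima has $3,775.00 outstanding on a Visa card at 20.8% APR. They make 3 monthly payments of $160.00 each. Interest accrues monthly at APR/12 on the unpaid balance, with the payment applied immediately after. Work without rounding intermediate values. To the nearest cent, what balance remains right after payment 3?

Monthly rate r = 20.8%/12 = 1.73333% = 0.0173333.
Each month: B ← B·(1+r) − $160.00.
Month 1: interest $65.43; balance after payment $3,680.43.
Month 2: interest $63.79; balance after payment $3,584.23.
Month 3: interest $62.13; balance after payment $3,486.35.

$3,486.35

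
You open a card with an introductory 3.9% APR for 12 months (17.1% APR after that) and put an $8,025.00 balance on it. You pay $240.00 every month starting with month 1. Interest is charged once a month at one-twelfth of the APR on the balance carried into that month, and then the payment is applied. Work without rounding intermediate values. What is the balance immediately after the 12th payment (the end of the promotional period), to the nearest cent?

Promo months 1–12 at r₀ = 3.9%/12 = 0.00325; months 13+ at r₁ = 17.1%/12 = 0.01425.
After month 12: iterate B ← B·(1+r₀) − $240.00 for 12 months → $5,411.59.

$5,411.59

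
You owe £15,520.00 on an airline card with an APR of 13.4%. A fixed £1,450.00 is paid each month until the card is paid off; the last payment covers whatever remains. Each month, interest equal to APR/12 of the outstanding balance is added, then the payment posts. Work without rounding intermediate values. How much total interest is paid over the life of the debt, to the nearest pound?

£1,103

Monthly rate r = 13.4%/12 = 1.11667% = 0.0111667.
Payoff takes n = ⌈−ln(1 − rB₀/P)/ln(1+r)⌉ = ⌈11.463⌉ = 12 payments; the last is £672.84.
Total paid = 11·£1,450.00 + £672.84 = £16,622.84.
Total interest = total paid − principal = £16,622.84 − £15,520.00 = £1,102.84.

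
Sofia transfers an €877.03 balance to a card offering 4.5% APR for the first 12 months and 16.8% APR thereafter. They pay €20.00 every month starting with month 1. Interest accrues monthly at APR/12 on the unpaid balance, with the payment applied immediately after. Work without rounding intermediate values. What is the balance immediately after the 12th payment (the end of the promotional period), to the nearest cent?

€672.31

Promo months 1–12 at r₀ = 4.5%/12 = 0.00375; months 13+ at r₁ = 16.8%/12 = 0.014.
After month 12: iterate B ← B·(1+r₀) − €20.00 for 12 months → €672.31.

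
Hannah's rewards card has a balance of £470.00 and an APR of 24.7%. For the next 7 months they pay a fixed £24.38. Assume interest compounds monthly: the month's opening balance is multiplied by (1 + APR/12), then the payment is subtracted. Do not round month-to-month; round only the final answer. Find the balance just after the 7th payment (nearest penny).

Monthly rate r = 24.7%/12 = 2.05833% = 0.0205833.
Each month: B ← B·(1+r) − £24.38.
Month 1: interest £9.67; balance after payment £455.29.
Month 2: interest £9.37; balance after payment £440.29.
Month 3: interest £9.06; balance after payment £424.97.
Month 4: interest £8.75; balance after payment £409.34.
Month 5: interest £8.43; balance after payment £393.38.
Month 6: interest £8.10; balance after payment £377.10.
Month 7: interest £7.76; balance after payment £360.48.

£360.48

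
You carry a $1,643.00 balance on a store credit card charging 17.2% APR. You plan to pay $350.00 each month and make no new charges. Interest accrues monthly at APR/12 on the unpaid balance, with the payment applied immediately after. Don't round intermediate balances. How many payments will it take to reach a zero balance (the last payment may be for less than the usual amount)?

Monthly rate r = 17.2%/12 = 1.43333% = 0.0143333.
Recurrence: B ← B·(1+r) − $350.00.
Month 1: interest $23.55; balance after payment $1,316.55.
Month 2: interest $18.87; balance after payment $985.42.
Month 3: interest $14.12; balance after payment $649.54.
Month 4: interest $9.31; balance after payment $308.85.
Month 5: interest $4.43; balance after payment $0.00.

5 payments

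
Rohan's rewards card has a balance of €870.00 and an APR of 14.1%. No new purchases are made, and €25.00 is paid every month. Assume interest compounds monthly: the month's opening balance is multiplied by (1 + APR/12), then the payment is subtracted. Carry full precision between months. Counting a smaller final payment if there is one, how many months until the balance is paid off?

46 months

Monthly rate r = 14.1%/12 = 1.175% = 0.01175.
Recurrence: B ← B·(1+r) − €25.00.
Month 1: interest €10.22; balance after payment €855.22.
Month 2: interest €10.05; balance after payment €840.27.
Closed form: n = −ln(1 − rB₀/P)/ln(1+r) = −ln(0.5911)/ln(1.01175) ≈ 45.009, so the balance reaches zero during payment 46.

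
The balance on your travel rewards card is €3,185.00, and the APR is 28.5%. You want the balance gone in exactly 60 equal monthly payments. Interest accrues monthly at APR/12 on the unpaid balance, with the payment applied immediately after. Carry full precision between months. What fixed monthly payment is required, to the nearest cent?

€100.13

Monthly rate r = 28.5%/12 = 2.375% = 0.02375.
Level-payment amortization: P = B₀·r / (1 − (1+r)^(−n)) = 3185.00·0.02375 / (1 − 1.02375^(−60)).
Denominator 1 − (1+r)^(−60) = 0.755451438.
P = 75.6437 / 0.755451438 ≈ 100.13.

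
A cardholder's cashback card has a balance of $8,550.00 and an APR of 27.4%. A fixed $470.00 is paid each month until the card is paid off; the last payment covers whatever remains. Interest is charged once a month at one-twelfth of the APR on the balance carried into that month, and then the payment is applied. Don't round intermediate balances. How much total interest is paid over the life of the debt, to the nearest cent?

$2,625.64

Monthly rate r = 27.4%/12 = 2.28333% = 0.0228333.
Payoff takes n = ⌈−ln(1 − rB₀/P)/ln(1+r)⌉ = ⌈23.776⌉ = 24 payments; the last is $365.64.
Total paid = 23·$470.00 + $365.64 = $11,175.64.
Total interest = total paid − principal = $11,175.64 − $8,550.00 = $2,625.64.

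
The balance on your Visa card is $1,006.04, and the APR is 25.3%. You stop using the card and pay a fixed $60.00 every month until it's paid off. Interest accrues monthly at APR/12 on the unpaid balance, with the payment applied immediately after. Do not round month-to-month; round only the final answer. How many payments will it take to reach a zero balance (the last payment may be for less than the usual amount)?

21 months

Monthly rate r = 25.3%/12 = 2.10833% = 0.0210833.
Recurrence: B ← B·(1+r) − $60.00.
Month 1: interest $21.21; balance after payment $967.25.
Month 2: interest $20.39; balance after payment $927.64.
Closed form: n = −ln(1 − rB₀/P)/ln(1+r) = −ln(0.64649)/ln(1.02108) ≈ 20.907, so the balance reaches zero during payment 21.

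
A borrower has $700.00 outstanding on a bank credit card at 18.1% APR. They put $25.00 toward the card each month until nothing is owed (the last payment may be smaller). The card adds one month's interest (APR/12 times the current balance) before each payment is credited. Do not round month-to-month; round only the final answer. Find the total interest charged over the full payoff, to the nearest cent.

Monthly rate r = 18.1%/12 = 1.50833% = 0.0150833.
Payoff takes n = ⌈−ln(1 − rB₀/P)/ln(1+r)⌉ = ⌈36.655⌉ = 37 payments; the last is $16.43.
Total paid = 36·$25.00 + $16.43 = $916.43.
Total interest = total paid − principal = $916.43 − $700.00 = $216.43.

$216.43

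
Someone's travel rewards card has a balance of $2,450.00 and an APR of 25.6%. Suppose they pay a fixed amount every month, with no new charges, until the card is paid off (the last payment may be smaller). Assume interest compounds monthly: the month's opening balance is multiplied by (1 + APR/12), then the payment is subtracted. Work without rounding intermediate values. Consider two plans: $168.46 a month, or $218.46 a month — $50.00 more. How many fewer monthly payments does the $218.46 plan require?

Monthly rate r = 25.6%/12 = 2.13333% = 0.0213333.
At $168.46/mo: n = ⌈−ln(1 − rB₀/P)/ln(1+r)⌉ = 18 payments (last $100.91); total interest = total paid − $2,450.00 = $514.73.
At $218.46/mo: 13 payments (last $208.57); total interest $380.09.
Payments saved = 18 − 13 = 5.

5 fewer payments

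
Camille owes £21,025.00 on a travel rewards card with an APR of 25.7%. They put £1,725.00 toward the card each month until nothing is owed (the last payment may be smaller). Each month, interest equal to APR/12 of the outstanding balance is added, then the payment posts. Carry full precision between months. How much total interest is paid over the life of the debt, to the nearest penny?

Monthly rate r = 25.7%/12 = 2.14167% = 0.0214167.
Payoff takes n = ⌈−ln(1 − rB₀/P)/ln(1+r)⌉ = ⌈14.275⌉ = 15 payments; the last is £478.81.
Total paid = 14·£1,725.00 + £478.81 = £24,628.81.
Total interest = total paid − principal = £24,628.81 − £21,025.00 = £3,603.81.

£3,603.81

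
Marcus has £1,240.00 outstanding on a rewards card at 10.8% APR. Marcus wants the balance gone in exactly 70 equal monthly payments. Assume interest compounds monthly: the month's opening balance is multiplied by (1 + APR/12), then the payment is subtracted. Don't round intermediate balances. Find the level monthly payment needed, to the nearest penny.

Monthly rate r = 10.8%/12 = 0.9% = 0.009.
Level-payment amortization: P = B₀·r / (1 − (1+r)^(−n)) = 1240.00·0.009 / (1 − 1.009^(−70)).
Denominator 1 − (1+r)^(−70) = 0.465905183.
P = 11.16 / 0.465905183 ≈ 23.95.

£23.95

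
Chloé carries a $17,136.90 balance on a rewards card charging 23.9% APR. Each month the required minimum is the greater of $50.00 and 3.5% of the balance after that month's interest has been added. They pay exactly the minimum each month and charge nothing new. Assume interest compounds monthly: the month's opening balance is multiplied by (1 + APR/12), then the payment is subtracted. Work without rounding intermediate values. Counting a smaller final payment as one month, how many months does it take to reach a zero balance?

Monthly rate r = 23.9%/12 = 1.99167% = 0.0199167.
While 3.5% of the post-interest balance exceeds $50.00, each month B ← (B·(1+r))·(1 − 0.035), i.e. B shrinks by the factor (1+r)·0.965 = 0.98422.
This holds for months 1–158. Entering month 159 the balance is $1,388.25; 3.5% of the post-interest balance is now below $50.00, so the flat $50.00 minimum applies from here.
From month 159 a fixed $50.00 at rate r clears $1,388.25 in 41 more payments. Total: 158 + 41 = 199 months.

199 months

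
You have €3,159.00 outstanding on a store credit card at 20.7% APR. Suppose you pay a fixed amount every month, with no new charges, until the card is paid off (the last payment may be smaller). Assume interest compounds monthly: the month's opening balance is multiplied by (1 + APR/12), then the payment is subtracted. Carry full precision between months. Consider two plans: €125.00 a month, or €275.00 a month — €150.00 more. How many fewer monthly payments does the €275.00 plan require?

Monthly rate r = 20.7%/12 = 1.725% = 0.01725.
At €125.00/mo: n = ⌈−ln(1 − rB₀/P)/ln(1+r)⌉ = 34 payments (last €60.21); total interest = total paid − €3,159.00 = €1,026.21.
At €275.00/mo: 13 payments (last €251.11); total interest €392.11.
Payments saved = 34 − 13 = 21.

21 fewer payments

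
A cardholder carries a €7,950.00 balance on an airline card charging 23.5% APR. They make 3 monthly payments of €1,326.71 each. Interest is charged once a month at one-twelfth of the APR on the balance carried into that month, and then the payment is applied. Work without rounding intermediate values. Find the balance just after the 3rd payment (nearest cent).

Monthly rate r = 23.5%/12 = 1.95833% = 0.0195833.
Each month: B ← B·(1+r) − €1,326.71.
Month 1: interest €155.69; balance after payment €6,778.98.
Month 2: interest €132.75; balance after payment €5,585.02.
Month 3: interest €109.37; balance after payment €4,367.69.

€4,367.69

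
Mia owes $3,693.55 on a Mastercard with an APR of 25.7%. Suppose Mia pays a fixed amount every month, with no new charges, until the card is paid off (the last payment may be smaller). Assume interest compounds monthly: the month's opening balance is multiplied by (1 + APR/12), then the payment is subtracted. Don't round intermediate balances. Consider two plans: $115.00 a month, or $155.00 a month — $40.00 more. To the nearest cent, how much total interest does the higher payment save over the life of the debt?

Monthly rate r = 25.7%/12 = 2.14167% = 0.0214167.
At $115.00/mo: n = ⌈−ln(1 − rB₀/P)/ln(1+r)⌉ = 55 payments (last $108.62); total interest = total paid − $3,693.55 = $2,625.07.
At $155.00/mo: 34 payments (last $108.36); total interest $1,529.81.
Interest saved = $2,625.07 − $1,529.81 = $1,095.26.

$1,095.26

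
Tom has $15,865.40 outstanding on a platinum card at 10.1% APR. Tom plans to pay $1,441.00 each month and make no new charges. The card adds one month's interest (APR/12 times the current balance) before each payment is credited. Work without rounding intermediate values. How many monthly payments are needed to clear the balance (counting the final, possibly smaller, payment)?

Monthly rate r = 10.1%/12 = 0.841667% = 0.00841667.
Recurrence: B ← B·(1+r) − $1,441.00.
Month 1: interest $133.53; balance after payment $14,557.93.
Month 2: interest $122.53; balance after payment $13,239.46.
Closed form: n = −ln(1 − rB₀/P)/ln(1+r) = −ln(0.90733)/ln(1.00842) ≈ 11.603, so the balance reaches zero during payment 12.

12 months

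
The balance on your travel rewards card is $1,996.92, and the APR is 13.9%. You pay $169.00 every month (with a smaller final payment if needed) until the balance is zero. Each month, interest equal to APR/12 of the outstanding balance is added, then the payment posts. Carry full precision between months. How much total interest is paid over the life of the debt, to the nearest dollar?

$163

Monthly rate r = 13.9%/12 = 1.15833% = 0.0115833.
Payoff takes n = ⌈−ln(1 − rB₀/P)/ln(1+r)⌉ = ⌈12.780⌉ = 13 payments; the last is $132.07.
Total paid = 12·$169.00 + $132.07 = $2,160.07.
Total interest = total paid − principal = $2,160.07 − $1,996.92 = $163.15.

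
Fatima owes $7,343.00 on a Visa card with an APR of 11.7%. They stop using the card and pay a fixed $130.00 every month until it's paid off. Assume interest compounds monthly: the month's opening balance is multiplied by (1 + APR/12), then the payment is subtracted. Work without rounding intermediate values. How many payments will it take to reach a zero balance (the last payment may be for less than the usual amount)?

83 payments

Monthly rate r = 11.7%/12 = 0.975% = 0.00975.
Recurrence: B ← B·(1+r) − $130.00.
Month 1: interest $71.59; balance after payment $7,284.59.
Month 2: interest $71.02; balance after payment $7,225.62.
Closed form: n = −ln(1 − rB₀/P)/ln(1+r) = −ln(0.44927)/ln(1.00975) ≈ 82.463, so the balance reaches zero during payment 83.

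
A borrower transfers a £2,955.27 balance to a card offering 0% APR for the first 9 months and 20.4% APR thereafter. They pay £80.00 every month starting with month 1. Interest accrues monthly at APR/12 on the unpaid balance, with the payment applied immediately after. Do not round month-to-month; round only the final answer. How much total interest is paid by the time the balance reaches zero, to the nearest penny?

Promo months 1–9 at r₀ = 0%/12 = 0; months 10+ at r₁ = 20.4%/12 = 0.017.
After month 9 (no interest yet): B = £2,955.27 − 9·£80.00 = £2,235.27.
Then at r₁ with £80.00/mo: n₂ = −ln(1 − r₁·B/P)/ln(1+r₁) ≈ 38.22 → 39 more payments.
Total paid = 47·£80.00 + £18.04 = £3,778.04; interest = £3,778.04 − £2,955.27 = £822.77.

£822.77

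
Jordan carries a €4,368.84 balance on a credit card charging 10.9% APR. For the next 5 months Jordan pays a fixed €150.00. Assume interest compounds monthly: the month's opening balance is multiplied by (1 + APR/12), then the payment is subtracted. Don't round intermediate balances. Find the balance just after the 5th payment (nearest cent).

€3,807.15

Monthly rate r = 10.9%/12 = 0.908333% = 0.00908333.
Each month: B ← B·(1+r) − €150.00.
Month 1: interest €39.68; balance after payment €4,258.52.
Month 2: interest €38.68; balance after payment €4,147.21.
Month 3: interest €37.67; balance after payment €4,034.88.
Month 4: interest €36.65; balance after payment €3,921.53.
Month 5: interest €35.62; balance after payment €3,807.15.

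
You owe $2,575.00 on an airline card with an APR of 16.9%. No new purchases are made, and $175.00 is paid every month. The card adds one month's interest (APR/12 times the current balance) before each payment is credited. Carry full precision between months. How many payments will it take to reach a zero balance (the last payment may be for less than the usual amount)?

Monthly rate r = 16.9%/12 = 1.40833% = 0.0140833.
Recurrence: B ← B·(1+r) − $175.00.
Month 1: interest $36.26; balance after payment $2,436.26.
Month 2: interest $34.31; balance after payment $2,295.58.
Closed form: n = −ln(1 − rB₀/P)/ln(1+r) = −ln(0.79277)/ln(1.01408) ≈ 16.605, so the balance reaches zero during payment 17.

17 payments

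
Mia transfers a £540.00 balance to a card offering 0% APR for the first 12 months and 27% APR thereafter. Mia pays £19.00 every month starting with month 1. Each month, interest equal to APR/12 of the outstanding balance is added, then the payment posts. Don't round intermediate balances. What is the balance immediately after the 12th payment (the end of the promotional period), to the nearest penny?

£312.00

Promo months 1–12 at r₀ = 0%/12 = 0; months 13+ at r₁ = 27%/12 = 0.0225.
After month 12 (no interest yet): B = £540.00 − 12·£19.00 = £312.00.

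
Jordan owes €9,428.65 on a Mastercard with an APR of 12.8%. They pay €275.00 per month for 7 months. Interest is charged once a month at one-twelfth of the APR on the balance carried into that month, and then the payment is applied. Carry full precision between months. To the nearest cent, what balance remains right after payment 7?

Monthly rate r = 12.8%/12 = 1.06667% = 0.0106667.
Each month: B ← B·(1+r) − €275.00.
Month 1: interest €100.57; balance after payment €9,254.22.
Month 2: interest €98.71; balance after payment €9,077.93.
Month 3: interest €96.83; balance after payment €8,899.77.
Month 4: interest €94.93; balance after payment €8,719.70.
Month 5: interest €93.01; balance after payment €8,537.71.
Month 6: interest €91.07; balance after payment €8,353.78.
Month 7: interest €89.11; balance after payment €8,167.88.

€8,167.88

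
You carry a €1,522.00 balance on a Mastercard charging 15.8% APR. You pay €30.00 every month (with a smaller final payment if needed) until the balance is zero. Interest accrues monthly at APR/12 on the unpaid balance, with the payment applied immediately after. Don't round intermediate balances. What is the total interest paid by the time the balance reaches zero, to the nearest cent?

€1,006.77

Monthly rate r = 15.8%/12 = 1.31667% = 0.0131667.
Payoff takes n = ⌈−ln(1 − rB₀/P)/ln(1+r)⌉ = ⌈84.291⌉ = 85 payments; the last is €8.77.
Total paid = 84·€30.00 + €8.77 = €2,528.77.
Total interest = total paid − principal = €2,528.77 − €1,522.00 = €1,006.77.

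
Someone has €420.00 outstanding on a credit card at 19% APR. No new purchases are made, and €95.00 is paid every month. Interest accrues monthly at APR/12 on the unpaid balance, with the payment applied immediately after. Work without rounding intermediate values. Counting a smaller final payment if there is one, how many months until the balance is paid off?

5 months

Monthly rate r = 19%/12 = 1.58333% = 0.0158333.
Recurrence: B ← B·(1+r) − €95.00.
Month 1: interest €6.65; balance after payment €331.65.
Month 2: interest €5.25; balance after payment €241.90.
Month 3: interest €3.83; balance after payment €150.73.
Month 4: interest €2.39; balance after payment €58.12.
Month 5: interest €0.92; balance after payment €0.00.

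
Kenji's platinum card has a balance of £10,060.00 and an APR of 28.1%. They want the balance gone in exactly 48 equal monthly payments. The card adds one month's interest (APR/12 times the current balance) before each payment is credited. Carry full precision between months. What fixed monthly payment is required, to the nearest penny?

Monthly rate r = 28.1%/12 = 2.34167% = 0.0234167.
Level-payment amortization: P = B₀·r / (1 − (1+r)^(−n)) = 10060.00·0.0234167 / (1 − 1.02342^(−48)).
Denominator 1 − (1+r)^(−48) = 0.670784174.
P = 235.572 / 0.670784174 ≈ 351.19.

£351.19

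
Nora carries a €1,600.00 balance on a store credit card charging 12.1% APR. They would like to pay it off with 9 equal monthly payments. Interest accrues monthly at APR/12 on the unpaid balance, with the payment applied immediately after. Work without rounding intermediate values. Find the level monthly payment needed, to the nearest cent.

Monthly rate r = 12.1%/12 = 1.00833% = 0.0100833.
Level-payment amortization: P = B₀·r / (1 − (1+r)^(−n)) = 1600.00·0.0100833 / (1 − 1.01008^(−9)).
Denominator 1 − (1+r)^(−9) = 0.086338861.
P = 16.1333 / 0.086338861 ≈ 186.86.

€186.86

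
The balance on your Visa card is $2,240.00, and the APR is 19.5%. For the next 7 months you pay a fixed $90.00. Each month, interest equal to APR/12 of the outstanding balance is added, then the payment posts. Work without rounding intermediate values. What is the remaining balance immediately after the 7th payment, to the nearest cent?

Monthly rate r = 19.5%/12 = 1.625% = 0.01625.
Each month: B ← B·(1+r) − $90.00.
Month 1: interest $36.40; balance after payment $2,186.40.
Month 2: interest $35.53; balance after payment $2,131.93.
Month 3: interest $34.64; balance after payment $2,076.57.
Month 4: interest $33.74; balance after payment $2,020.32.
Month 5: interest $32.83; balance after payment $1,963.15.
Month 6: interest $31.90; balance after payment $1,905.05.
Month 7: interest $30.96; balance after payment $1,846.01.

$1,846.01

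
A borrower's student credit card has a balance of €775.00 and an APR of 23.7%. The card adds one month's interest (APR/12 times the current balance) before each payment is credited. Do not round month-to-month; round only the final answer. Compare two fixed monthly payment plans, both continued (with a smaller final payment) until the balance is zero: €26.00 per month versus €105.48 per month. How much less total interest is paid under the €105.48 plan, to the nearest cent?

€335.56

Monthly rate r = 23.7%/12 = 1.975% = 0.01975.
At €26.00/mo: n = ⌈−ln(1 − rB₀/P)/ln(1+r)⌉ = 46 payments (last €11.16); total interest = total paid − €775.00 = €406.16.
At €105.48/mo: 9 payments (last €1.76); total interest €70.60.
Interest saved = €406.16 − €70.60 = €335.56.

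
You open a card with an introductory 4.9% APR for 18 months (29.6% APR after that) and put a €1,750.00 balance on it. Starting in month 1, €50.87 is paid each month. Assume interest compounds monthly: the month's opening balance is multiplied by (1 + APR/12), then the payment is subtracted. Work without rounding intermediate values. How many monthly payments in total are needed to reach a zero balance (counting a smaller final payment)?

Promo months 1–18 at r₀ = 4.9%/12 = 0.00408333; months 19+ at r₁ = 29.6%/12 = 0.0246667.
After month 18: iterate B ← B·(1+r₀) − €50.87 for 18 months → €935.04.
Then at r₁ with €50.87/mo: n₂ = −ln(1 − r₁·B/P)/ln(1+r₁) ≈ 24.79 → 25 more payments.

43 months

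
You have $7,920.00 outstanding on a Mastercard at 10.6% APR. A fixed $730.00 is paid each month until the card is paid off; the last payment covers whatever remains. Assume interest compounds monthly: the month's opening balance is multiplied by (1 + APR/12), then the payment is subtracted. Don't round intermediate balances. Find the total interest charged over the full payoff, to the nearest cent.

Monthly rate r = 10.6%/12 = 0.883333% = 0.00883333.
Payoff takes n = ⌈−ln(1 − rB₀/P)/ln(1+r)⌉ = ⌈11.455⌉ = 12 payments; the last is $333.16.
Total paid = 11·$730.00 + $333.16 = $8,363.16.
Total interest = total paid − principal = $8,363.16 − $7,920.00 = $443.16.

$443.16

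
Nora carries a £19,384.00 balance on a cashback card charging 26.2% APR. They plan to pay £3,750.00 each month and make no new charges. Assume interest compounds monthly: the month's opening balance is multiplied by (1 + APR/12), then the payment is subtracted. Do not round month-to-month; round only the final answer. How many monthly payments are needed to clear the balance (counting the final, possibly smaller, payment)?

6 months

Monthly rate r = 26.2%/12 = 2.18333% = 0.0218333.
Recurrence: B ← B·(1+r) − £3,750.00.
Month 1: interest £423.22; balance after payment £16,057.22.
Month 2: interest £350.58; balance after payment £12,657.80.
Month 3: interest £276.36; balance after payment £9,184.16.
Month 4: interest £200.52; balance after payment £5,634.68.
Month 5: interest £123.02; balance after payment £2,007.71.
Month 6: interest £43.83; balance after payment £0.00.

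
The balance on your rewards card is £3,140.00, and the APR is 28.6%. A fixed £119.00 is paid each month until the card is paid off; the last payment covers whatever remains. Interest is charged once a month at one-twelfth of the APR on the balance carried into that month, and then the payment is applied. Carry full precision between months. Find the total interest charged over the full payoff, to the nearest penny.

Monthly rate r = 28.6%/12 = 2.38333% = 0.0238333.
Payoff takes n = ⌈−ln(1 − rB₀/P)/ln(1+r)⌉ = ⌈42.084⌉ = 43 payments; the last is £10.07.
Total paid = 42·£119.00 + £10.07 = £5,008.07.
Total interest = total paid − principal = £5,008.07 − £3,140.00 = £1,868.07.

£1,868.07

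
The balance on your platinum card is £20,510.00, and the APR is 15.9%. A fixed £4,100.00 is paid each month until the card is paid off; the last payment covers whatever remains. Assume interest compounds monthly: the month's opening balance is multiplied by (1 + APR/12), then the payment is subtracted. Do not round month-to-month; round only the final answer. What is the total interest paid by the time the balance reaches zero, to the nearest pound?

Monthly rate r = 15.9%/12 = 1.325% = 0.01325.
Payoff takes n = ⌈−ln(1 − rB₀/P)/ln(1+r)⌉ = ⌈5.210⌉ = 6 payments; the last is £866.11.
Total paid = 5·£4,100.00 + £866.11 = £21,366.11.
Total interest = total paid − principal = £21,366.11 − £20,510.00 = £856.11.

£856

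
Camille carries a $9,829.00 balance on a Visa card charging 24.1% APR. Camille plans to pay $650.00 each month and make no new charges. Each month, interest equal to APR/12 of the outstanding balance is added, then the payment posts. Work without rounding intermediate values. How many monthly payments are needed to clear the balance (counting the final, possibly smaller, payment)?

19 months

Monthly rate r = 24.1%/12 = 2.00833% = 0.0200833.
Recurrence: B ← B·(1+r) − $650.00.
Month 1: interest $197.40; balance after payment $9,376.40.
Month 2: interest $188.31; balance after payment $8,914.71.
Closed form: n = −ln(1 − rB₀/P)/ln(1+r) = −ln(0.69631)/ln(1.02008) ≈ 18.203, so the balance reaches zero during payment 19.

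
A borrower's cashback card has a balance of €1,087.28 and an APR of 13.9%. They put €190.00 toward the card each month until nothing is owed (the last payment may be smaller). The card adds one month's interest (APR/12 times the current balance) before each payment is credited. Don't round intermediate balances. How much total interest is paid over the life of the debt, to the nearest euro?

€44

Monthly rate r = 13.9%/12 = 1.15833% = 0.0115833.
Payoff takes n = ⌈−ln(1 − rB₀/P)/ln(1+r)⌉ = ⌈5.955⌉ = 6 payments; the last is €181.54.
Total paid = 5·€190.00 + €181.54 = €1,131.54.
Total interest = total paid − principal = €1,131.54 − €1,087.28 = €44.26.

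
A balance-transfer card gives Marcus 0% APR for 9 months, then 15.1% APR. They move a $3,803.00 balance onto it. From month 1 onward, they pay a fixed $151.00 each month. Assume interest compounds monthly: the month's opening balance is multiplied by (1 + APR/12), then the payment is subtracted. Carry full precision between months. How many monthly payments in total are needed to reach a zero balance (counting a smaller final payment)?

Promo months 1–9 at r₀ = 0%/12 = 0; months 10+ at r₁ = 15.1%/12 = 0.0125833.
After month 9 (no interest yet): B = $3,803.00 − 9·$151.00 = $2,444.00.
Then at r₁ with $151.00/mo: n₂ = −ln(1 − r₁·B/P)/ln(1+r₁) ≈ 18.21 → 19 more payments.

28 months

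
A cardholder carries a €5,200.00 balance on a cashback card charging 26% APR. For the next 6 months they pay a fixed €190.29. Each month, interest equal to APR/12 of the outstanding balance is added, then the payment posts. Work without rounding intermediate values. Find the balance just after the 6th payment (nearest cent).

Monthly rate r = 26%/12 = 2.16667% = 0.0216667.
Each month: B ← B·(1+r) − €190.29.
Month 1: interest €112.67; balance after payment €5,122.38.
Month 2: interest €110.98; balance after payment €5,043.07.
Month 3: interest €109.27; balance after payment €4,962.05.
Month 4: interest €107.51; balance after payment €4,879.27.
Month 5: interest €105.72; balance after payment €4,794.70.
Month 6: interest €103.89; balance after payment €4,708.29.

€4,708.29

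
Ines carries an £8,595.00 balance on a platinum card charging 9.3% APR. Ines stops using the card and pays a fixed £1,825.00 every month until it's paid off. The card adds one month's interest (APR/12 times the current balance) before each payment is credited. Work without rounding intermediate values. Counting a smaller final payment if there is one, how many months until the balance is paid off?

5 months

Monthly rate r = 9.3%/12 = 0.775% = 0.00775.
Recurrence: B ← B·(1+r) − £1,825.00.
Month 1: interest £66.61; balance after payment £6,836.61.
Month 2: interest £52.98; balance after payment £5,064.59.
Month 3: interest £39.25; balance after payment £3,278.85.
Month 4: interest £25.41; balance after payment £1,479.26.
Month 5: interest £11.46; balance after payment £0.00.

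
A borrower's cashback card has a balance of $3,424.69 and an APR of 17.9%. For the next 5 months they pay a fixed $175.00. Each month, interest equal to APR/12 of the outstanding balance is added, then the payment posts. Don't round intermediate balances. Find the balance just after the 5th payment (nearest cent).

Monthly rate r = 17.9%/12 = 1.49167% = 0.0149167.
Each month: B ← B·(1+r) − $175.00.
Month 1: interest $51.08; balance after payment $3,300.77.
Month 2: interest $49.24; balance after payment $3,175.01.
Month 3: interest $47.36; balance after payment $3,047.37.
Month 4: interest $45.46; balance after payment $2,917.83.
Month 5: interest $43.52; balance after payment $2,786.35.

$2,786.35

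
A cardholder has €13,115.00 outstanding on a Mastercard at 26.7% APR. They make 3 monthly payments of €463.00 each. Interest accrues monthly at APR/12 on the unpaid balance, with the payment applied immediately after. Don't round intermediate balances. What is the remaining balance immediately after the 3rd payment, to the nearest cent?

Monthly rate r = 26.7%/12 = 2.225% = 0.02225.
Each month: B ← B·(1+r) − €463.00.
Month 1: interest €291.81; balance after payment €12,943.81.
Month 2: interest €288.00; balance after payment €12,768.81.
Month 3: interest €284.11; balance after payment €12,589.91.

€12,589.91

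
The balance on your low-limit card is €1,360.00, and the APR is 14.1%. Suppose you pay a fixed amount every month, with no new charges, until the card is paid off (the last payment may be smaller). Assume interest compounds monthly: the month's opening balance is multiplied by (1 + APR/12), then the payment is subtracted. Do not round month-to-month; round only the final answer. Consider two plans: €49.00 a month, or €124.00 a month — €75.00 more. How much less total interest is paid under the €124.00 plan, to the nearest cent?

€191.09

Monthly rate r = 14.1%/12 = 1.175% = 0.01175.
At €49.00/mo: n = ⌈−ln(1 − rB₀/P)/ln(1+r)⌉ = 34 payments (last €38.71); total interest = total paid − €1,360.00 = €295.71.
At €124.00/mo: 12 payments (last €100.62); total interest €104.62.
Interest saved = €295.71 − €104.62 = €191.09.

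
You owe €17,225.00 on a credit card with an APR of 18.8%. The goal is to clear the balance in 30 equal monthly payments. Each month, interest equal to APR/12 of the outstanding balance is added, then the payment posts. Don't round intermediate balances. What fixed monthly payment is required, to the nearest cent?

Monthly rate r = 18.8%/12 = 1.56667% = 0.0156667.
Level-payment amortization: P = B₀·r / (1 − (1+r)^(−n)) = 17225.00·0.0156667 / (1 − 1.01567^(−30)).
Denominator 1 − (1+r)^(−30) = 0.372716282.
P = 269.858 / 0.372716282 ≈ 724.03.

€724.03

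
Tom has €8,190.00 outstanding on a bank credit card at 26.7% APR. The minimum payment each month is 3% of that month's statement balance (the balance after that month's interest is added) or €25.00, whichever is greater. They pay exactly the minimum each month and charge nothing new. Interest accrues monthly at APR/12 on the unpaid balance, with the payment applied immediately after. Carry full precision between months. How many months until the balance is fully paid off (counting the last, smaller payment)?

Monthly rate r = 26.7%/12 = 2.225% = 0.02225.
While 3% of the post-interest balance exceeds €25.00, each month B ← (B·(1+r))·(1 − 0.03), i.e. B shrinks by the factor (1+r)·0.97 = 0.99158.
This holds for months 1–273. Entering month 274 the balance is €814.82; 3% of the post-interest balance is now below €25.00, so the flat €25.00 minimum applies from here.
From month 274 a fixed €25.00 at rate r clears €814.82 in 59 more payments. Total: 273 + 59 = 332 months.

332 months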